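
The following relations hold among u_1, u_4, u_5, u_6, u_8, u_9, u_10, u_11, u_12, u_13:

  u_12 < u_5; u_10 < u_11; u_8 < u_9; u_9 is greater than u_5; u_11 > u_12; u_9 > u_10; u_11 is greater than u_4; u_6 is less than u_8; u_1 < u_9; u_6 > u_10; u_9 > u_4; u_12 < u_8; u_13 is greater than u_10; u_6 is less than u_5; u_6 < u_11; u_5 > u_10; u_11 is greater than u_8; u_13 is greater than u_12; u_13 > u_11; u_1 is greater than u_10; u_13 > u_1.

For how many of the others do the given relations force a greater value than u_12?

5

The elements the relations force above u_12 are u_5, u_8, u_9, u_11, u_13 — no chain reaches any other.
That is 5.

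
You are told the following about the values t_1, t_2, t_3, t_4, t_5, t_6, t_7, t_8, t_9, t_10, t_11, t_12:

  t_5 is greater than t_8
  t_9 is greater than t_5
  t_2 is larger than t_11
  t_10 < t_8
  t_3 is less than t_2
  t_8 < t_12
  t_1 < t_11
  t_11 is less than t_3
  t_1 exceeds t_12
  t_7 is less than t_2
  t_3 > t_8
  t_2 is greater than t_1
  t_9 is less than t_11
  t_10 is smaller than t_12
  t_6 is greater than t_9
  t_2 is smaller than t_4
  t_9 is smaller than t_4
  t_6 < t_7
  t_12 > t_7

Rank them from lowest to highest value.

t_10 < t_8 < t_5 < t_9 < t_6 < t_7 < t_12 < t_1 < t_11 < t_3 < t_2 < t_4

The consecutive links are each given: t_10 < t_8; t_8 < t_5; t_5 < t_9; t_9 < t_6; t_6 < t_7; t_7 < t_12; t_12 < t_1; t_1 < t_11; t_11 < t_3; t_3 < t_2; t_2 < t_4.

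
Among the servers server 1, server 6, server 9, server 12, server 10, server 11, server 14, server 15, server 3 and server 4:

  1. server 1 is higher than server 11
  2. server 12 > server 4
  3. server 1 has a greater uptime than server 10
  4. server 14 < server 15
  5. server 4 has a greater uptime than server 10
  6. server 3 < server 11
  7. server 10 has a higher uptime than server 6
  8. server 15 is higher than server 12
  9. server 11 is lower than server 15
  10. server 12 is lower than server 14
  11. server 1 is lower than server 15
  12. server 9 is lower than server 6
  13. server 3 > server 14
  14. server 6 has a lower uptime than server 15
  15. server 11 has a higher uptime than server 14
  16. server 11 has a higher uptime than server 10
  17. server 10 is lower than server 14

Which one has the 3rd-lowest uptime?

server 10

Piecing the relations together gives one ordering: server 9 < server 6 < server 10 < server 4 < server 12 < server 14 < server 3 < server 11 < server 1 < server 15.
The 3rd smallest is server 10.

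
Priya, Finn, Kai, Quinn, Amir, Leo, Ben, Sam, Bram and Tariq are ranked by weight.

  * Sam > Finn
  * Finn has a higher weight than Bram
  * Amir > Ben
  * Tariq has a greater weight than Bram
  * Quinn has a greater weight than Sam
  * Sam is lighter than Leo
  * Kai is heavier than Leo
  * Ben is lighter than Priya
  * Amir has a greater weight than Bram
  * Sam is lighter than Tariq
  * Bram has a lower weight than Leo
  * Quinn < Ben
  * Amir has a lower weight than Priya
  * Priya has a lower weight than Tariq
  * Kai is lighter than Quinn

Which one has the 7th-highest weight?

Leo

The consecutive relations fix a unique order: Bram < Finn < Sam < Leo < Kai < Quinn < Ben < Amir < Priya < Tariq.
The 7th largest is Leo.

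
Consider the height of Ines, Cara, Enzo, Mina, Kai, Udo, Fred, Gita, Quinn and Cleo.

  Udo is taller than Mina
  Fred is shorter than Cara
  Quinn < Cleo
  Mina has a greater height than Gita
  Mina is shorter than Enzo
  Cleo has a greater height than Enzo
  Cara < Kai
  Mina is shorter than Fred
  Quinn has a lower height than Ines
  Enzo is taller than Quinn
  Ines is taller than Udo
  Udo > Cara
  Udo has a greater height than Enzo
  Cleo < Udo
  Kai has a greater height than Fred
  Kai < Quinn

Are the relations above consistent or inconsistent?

consistent

Every relation is compatible with Gita < Mina < Fred < Cara < Kai < Quinn < Enzo < Cleo < Udo < Ines; the set is consistent.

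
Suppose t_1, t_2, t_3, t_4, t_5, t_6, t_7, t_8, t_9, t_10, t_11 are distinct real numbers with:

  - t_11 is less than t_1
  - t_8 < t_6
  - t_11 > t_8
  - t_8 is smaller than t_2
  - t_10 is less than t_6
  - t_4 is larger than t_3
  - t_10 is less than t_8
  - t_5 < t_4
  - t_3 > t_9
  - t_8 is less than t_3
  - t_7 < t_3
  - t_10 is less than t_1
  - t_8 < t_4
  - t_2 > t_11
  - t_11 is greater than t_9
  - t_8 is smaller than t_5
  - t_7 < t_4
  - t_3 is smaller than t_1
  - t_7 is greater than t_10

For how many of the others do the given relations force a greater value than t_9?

5

Directly above t_9: t_3, t_11.
One step further: t_2, t_4, t_1 (5 so far).
Nothing else is reachable above t_9; 5 in all.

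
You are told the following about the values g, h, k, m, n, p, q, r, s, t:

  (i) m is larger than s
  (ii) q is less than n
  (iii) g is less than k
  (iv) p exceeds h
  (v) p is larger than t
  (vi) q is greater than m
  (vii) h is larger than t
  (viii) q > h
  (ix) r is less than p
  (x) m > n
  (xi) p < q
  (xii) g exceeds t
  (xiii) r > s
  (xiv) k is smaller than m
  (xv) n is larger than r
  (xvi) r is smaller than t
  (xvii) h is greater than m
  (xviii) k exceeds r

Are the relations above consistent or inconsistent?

We have n < m stated directly, yet also m < h < p < q < n by chaining the others — so m < n. Contradiction.

inconsistent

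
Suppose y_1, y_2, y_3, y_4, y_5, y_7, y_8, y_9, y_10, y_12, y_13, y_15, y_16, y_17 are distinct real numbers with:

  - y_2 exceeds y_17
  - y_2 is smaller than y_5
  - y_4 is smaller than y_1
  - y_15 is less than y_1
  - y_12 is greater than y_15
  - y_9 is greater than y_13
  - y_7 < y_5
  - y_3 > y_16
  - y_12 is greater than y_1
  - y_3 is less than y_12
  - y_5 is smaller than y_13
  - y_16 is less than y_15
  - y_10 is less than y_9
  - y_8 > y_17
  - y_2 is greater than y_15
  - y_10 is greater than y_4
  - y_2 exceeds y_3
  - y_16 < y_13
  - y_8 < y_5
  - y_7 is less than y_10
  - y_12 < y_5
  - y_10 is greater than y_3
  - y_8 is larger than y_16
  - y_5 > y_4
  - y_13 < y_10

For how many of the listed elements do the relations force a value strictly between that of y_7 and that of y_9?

The relations place y_7 below y_9. An element lies strictly between them when it is forced above y_7 and also forced below y_9.
Above y_7: {y_5, y_13, y_10}. Below y_9: {y_16, y_17, y_4, y_8, y_3, y_15, y_1, y_2, y_12, y_5, y_13, y_10}.
Intersection: {y_5, y_13, y_10} — 3.

3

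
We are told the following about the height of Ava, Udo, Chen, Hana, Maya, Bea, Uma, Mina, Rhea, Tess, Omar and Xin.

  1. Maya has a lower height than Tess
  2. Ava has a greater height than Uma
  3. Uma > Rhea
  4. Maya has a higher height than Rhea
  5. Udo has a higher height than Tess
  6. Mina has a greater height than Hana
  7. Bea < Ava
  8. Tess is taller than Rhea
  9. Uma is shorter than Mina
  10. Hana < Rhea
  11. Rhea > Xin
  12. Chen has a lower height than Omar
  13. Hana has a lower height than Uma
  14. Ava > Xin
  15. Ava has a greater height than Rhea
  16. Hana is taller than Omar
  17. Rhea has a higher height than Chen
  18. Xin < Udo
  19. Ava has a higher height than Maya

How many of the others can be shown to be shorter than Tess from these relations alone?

From Tess the given relations immediately reach Rhea, Maya.
From those, Chen, Xin, Hana — 5 in total.
From those, Omar — 6 in total.
Nothing else is reachable below Tess; 6 in all.

6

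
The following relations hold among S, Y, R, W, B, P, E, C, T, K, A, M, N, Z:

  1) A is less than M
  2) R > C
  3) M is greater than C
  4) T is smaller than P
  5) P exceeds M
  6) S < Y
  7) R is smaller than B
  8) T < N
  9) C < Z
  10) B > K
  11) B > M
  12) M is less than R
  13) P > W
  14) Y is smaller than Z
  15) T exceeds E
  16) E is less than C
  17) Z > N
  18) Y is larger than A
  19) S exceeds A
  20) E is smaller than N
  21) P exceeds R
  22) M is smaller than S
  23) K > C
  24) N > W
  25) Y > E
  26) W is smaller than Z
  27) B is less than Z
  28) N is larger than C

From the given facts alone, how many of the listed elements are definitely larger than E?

11

The elements the relations force above E are C, M, T, S, Y, N, K, R, B, Z, P — no chain reaches any other.
That is 11.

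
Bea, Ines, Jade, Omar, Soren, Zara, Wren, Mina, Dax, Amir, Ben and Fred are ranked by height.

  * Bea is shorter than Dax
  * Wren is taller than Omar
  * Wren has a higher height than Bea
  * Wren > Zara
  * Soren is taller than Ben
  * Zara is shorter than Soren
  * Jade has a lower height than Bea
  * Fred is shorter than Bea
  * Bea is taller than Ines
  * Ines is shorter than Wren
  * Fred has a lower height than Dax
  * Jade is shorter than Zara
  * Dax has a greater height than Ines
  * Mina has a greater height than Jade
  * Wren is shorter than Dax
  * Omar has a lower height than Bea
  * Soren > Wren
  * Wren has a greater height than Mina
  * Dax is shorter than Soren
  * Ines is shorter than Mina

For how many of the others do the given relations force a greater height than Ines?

5

The elements the relations force above Ines are Mina, Bea, Wren, Dax, Soren — no chain reaches any other.
That is 5.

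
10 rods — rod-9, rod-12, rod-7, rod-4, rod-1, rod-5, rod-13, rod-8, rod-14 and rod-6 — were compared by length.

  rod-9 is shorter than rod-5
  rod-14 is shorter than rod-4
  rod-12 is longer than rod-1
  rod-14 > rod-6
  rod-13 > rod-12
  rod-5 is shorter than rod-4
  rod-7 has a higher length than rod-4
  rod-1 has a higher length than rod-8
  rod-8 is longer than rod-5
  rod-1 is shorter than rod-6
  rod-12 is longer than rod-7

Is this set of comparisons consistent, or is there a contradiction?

consistent

Every relation is compatible with rod-9 < rod-5 < rod-8 < rod-1 < rod-6 < rod-14 < rod-4 < rod-7 < rod-12 < rod-13; the set is consistent.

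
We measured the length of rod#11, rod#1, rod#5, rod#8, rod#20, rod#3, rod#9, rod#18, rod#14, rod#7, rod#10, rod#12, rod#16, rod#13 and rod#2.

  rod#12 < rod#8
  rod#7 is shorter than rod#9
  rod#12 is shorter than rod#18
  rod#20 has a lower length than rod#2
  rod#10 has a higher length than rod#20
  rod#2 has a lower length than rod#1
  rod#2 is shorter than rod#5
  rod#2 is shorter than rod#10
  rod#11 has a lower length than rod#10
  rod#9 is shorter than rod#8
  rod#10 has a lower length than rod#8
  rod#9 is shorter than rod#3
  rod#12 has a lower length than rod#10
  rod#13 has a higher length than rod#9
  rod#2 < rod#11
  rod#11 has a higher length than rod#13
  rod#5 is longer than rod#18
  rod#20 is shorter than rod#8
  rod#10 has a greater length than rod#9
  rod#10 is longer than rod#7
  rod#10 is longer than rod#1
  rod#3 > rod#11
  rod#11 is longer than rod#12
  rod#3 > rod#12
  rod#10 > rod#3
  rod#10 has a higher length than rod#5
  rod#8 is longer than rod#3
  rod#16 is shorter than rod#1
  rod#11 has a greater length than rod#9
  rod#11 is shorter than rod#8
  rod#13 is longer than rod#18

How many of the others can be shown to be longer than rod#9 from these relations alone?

The elements the relations force above rod#9 are rod#13, rod#11, rod#3, rod#10, rod#8 — no chain reaches any other.
That is 5.

5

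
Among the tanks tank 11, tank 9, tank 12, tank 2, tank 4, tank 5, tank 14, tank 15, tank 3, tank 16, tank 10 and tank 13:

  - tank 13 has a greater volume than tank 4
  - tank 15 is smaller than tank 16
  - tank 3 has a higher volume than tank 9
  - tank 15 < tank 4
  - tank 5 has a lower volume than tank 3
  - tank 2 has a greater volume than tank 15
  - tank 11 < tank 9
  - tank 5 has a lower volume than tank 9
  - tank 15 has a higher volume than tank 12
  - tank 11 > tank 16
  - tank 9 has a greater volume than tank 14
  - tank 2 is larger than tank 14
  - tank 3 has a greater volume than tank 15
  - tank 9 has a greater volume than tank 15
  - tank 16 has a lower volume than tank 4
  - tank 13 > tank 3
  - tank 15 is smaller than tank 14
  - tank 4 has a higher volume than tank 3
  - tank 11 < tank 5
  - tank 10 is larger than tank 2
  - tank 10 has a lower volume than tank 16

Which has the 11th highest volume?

tank 15

The consecutive relations fix a unique order: tank 12 < tank 15 < tank 14 < tank 2 < tank 10 < tank 16 < tank 11 < tank 5 < tank 9 < tank 3 < tank 4 < tank 13.
The 11th largest is tank 15.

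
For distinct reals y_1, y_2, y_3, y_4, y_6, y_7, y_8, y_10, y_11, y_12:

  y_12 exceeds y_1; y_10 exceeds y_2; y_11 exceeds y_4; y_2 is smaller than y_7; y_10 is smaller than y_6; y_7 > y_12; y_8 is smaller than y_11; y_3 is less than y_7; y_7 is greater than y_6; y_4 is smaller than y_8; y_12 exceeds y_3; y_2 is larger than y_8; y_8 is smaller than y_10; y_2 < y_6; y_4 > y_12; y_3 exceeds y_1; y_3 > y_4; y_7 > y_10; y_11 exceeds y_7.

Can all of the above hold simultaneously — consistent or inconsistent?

inconsistent

We have y_4 < y_3 stated directly, yet also y_3 < y_12 < y_4 by chaining the others — so y_3 < y_4. Contradiction.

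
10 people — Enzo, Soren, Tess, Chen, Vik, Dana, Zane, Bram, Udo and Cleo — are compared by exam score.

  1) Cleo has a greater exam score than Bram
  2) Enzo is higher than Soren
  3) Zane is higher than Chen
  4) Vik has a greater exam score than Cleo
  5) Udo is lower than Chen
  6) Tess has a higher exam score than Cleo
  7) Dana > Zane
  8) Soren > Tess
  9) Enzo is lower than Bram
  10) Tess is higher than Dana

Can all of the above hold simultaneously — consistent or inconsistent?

Chaining the given relations yields Tess < Soren < Enzo < Bram < Cleo, so Tess < Cleo. But one relation states Cleo < Tess. These cannot both hold.

inconsistent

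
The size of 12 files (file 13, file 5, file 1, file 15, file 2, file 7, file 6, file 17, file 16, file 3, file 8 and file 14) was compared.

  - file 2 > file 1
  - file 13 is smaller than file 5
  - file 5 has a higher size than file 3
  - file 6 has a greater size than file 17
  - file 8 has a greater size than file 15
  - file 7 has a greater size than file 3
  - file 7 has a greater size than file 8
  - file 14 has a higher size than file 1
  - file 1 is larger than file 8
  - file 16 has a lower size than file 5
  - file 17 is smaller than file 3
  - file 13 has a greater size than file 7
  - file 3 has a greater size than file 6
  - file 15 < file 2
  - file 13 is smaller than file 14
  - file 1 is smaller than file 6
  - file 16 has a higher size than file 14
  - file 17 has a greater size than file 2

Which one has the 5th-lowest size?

file 17

Chaining the given pairs: file 15 < file 8 < file 1 < file 2 < file 17 < file 6 < file 3 < file 7 < file 13 < file 14 < file 16 < file 5.
Counting 5 from the smallest end gives file 17.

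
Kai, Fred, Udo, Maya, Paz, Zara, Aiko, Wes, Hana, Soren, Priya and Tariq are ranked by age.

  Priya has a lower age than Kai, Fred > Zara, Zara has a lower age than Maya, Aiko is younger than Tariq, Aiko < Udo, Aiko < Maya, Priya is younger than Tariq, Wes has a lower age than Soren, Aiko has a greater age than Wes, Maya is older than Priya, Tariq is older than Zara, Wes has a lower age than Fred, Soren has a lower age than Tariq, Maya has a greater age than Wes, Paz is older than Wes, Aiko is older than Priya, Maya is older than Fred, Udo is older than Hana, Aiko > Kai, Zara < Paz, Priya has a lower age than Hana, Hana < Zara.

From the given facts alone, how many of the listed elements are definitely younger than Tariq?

From Tariq the given relations immediately reach Priya, Zara, Aiko, Soren.
From those, Hana, Wes, Kai — 7 in total.
Nothing else is reachable below Tariq; 7 in all.

7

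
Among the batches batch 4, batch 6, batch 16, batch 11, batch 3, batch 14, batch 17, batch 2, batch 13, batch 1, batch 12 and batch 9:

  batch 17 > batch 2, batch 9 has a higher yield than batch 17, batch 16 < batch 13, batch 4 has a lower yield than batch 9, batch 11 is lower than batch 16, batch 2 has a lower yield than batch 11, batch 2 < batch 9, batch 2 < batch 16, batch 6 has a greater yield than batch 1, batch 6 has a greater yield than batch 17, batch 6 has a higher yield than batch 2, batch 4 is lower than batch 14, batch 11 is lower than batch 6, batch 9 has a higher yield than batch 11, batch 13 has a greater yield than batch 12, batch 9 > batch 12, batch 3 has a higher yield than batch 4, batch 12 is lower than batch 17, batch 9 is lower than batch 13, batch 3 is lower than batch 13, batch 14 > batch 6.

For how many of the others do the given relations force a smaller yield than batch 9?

The elements the relations force below batch 9 are batch 12, batch 2, batch 11, batch 17, batch 4 — no chain reaches any other.
That is 5.

5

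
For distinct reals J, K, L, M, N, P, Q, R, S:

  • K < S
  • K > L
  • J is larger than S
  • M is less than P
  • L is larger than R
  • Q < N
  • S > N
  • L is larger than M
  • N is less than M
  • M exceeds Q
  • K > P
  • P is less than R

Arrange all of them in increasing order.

Nothing is placed below Q, so it is least; from there Q < N; N < M; M < P; P < R; R < L; L < K; K < S; S < J, each given directly.

Q < N < M < P < R < L < K < S < J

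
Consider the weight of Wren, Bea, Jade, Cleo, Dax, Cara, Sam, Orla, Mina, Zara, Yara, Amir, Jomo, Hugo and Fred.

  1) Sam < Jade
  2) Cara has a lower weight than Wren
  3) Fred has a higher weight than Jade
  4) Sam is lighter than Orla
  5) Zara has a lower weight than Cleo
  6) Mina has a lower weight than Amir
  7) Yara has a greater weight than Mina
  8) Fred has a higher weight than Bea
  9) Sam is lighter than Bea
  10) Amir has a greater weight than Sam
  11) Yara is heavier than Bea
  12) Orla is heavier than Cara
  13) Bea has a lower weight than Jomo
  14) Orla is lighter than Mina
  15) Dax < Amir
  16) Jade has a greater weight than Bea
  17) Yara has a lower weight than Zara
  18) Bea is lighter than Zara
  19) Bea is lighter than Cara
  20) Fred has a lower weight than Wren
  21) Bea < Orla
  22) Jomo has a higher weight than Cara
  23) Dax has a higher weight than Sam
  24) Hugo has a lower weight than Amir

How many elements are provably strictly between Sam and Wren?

The relations place Sam below Wren. An element lies strictly between them when it is forced above Sam and also forced below Wren.
Above Sam: {Bea, Jade, Dax, Cara, Orla, Mina, Fred, Yara, Zara, Amir, Jomo, Cleo}. Below Wren: {Bea, Jade, Cara, Fred}.
Intersection: {Bea, Jade, Cara, Fred} — 4.

4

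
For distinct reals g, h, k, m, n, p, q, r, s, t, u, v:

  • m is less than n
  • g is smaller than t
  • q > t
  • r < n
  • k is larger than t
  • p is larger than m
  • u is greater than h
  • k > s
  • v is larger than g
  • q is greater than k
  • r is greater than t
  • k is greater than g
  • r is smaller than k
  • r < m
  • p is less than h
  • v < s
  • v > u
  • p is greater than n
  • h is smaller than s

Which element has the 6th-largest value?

h

The consecutive relations fix a unique order: g < t < r < m < n < p < h < u < v < s < k < q.
Counting 6 from the largest end gives h.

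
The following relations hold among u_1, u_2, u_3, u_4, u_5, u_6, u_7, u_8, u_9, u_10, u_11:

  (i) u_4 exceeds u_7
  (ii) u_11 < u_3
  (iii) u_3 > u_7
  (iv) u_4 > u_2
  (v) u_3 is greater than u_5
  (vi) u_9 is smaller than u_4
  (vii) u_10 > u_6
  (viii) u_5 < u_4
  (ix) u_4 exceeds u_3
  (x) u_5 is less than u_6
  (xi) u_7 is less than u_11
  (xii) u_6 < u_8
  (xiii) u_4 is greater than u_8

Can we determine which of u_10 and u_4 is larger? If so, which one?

Following every chain through u_10: below u_10 we get u_5, u_6.
u_4 is not reached, and no chain runs the other way from u_4 to u_10.
So the given relations leave the order of u_10 and u_4 undetermined.

undetermined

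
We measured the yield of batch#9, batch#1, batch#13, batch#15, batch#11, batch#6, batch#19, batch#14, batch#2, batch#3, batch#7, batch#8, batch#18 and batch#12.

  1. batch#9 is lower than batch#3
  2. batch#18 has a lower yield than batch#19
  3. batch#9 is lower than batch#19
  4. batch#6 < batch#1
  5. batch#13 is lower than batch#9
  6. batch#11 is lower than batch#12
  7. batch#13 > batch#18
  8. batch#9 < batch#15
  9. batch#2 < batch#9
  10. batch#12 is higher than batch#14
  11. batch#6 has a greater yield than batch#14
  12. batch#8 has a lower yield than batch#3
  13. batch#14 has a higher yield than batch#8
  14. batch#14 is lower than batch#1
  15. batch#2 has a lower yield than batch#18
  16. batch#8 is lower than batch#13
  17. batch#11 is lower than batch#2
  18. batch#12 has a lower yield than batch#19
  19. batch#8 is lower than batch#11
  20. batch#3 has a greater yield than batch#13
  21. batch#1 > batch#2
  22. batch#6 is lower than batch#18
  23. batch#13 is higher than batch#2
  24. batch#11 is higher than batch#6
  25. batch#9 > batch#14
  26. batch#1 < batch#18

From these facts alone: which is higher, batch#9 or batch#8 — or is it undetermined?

batch#8 < batch#14 and batch#14 < batch#6 give batch#8 < batch#6.
Then batch#6 < batch#11 extends the chain to batch#11.
With batch#11 < batch#2: batch#8 < batch#14 < batch#6 < batch#11 < batch#2.
With batch#2 < batch#1: batch#8 < batch#14 < batch#6 < batch#11 < batch#2 < batch#1.
With batch#1 < batch#18: batch#8 < batch#14 < batch#6 < batch#11 < batch#2 < batch#1 < batch#18.
Then batch#18 < batch#13 extends the chain to batch#13.
Then batch#13 < batch#9 extends the chain to batch#9.
So batch#9 is higher.

batch#9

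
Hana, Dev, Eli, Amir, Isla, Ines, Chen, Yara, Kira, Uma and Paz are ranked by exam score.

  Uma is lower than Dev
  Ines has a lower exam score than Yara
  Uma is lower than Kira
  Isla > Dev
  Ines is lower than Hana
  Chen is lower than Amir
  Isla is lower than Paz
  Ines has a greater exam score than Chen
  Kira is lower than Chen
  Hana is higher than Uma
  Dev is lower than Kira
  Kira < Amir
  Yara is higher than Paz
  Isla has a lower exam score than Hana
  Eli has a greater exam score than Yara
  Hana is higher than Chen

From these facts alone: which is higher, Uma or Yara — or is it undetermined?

Link the given pairs in sequence: Uma < Dev; Dev < Isla; Isla < Paz; Paz < Yara.
Together: Uma < Dev < Isla < Paz < Yara.
So Yara is higher.

Yara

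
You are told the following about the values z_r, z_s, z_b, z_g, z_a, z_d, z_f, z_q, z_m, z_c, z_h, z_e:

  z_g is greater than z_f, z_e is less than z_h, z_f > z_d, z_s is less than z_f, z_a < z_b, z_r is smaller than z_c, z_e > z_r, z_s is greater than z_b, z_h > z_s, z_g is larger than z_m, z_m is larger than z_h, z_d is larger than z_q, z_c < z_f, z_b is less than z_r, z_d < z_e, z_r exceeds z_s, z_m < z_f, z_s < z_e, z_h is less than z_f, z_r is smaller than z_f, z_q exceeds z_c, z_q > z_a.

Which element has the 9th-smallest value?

z_h

Piecing the relations together gives one ordering: z_a < z_b < z_s < z_r < z_c < z_q < z_d < z_e < z_h < z_m < z_f < z_g.
The 9th smallest is z_h.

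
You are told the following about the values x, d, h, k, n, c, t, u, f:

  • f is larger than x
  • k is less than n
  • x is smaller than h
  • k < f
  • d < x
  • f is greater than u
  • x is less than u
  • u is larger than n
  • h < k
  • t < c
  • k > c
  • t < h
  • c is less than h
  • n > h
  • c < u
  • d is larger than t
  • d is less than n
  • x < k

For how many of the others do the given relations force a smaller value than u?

7

The elements the relations force below u are t, c, d, x, h, k, n — no chain reaches any other.
That is 7.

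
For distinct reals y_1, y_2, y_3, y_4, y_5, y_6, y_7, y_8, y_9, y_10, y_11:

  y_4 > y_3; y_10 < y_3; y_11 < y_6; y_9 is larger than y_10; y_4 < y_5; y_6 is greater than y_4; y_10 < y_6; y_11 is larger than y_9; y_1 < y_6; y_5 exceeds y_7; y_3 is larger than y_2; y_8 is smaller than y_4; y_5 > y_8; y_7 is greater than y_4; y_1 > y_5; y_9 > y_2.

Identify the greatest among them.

y_2 is not greatest since y_2 < y_9; y_8 is not greatest since y_8 < y_4; y_10 is not greatest since y_10 < y_9; y_3 is not greatest since y_3 < y_4; y_9 is not greatest since y_9 < y_11; y_4 is not greatest since y_4 < y_5; y_7 is not greatest since y_7 < y_5; y_11 is not greatest since y_11 < y_6; y_5 is not greatest since y_5 < y_1; y_1 is not greatest since y_1 < y_6.
Only y_6 has nothing above it, so y_6 is the greatest.

y_6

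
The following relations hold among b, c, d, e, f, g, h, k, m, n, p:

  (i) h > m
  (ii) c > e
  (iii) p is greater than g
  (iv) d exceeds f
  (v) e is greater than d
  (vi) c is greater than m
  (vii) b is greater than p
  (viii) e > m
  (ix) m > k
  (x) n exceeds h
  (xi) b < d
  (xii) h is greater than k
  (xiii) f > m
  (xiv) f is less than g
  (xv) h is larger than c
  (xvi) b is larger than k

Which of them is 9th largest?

The consecutive relations fix a unique order: k < m < f < g < p < b < d < e < c < h < n.
Counting 9 from the largest end gives f.

f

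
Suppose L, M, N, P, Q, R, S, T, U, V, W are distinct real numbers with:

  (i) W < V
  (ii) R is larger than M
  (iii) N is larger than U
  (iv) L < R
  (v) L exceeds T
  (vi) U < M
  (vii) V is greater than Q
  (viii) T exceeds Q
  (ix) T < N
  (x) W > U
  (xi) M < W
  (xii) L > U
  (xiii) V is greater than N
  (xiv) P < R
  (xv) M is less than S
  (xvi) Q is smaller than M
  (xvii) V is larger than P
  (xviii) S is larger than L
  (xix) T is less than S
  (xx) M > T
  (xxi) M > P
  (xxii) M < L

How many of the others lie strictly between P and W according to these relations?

Chaining upward from P reaches: M, L, S, V, R.
Chaining downward from W reaches: Q, U, T, M.
Strictly between P and W are those in both lists: M — 1 element.

1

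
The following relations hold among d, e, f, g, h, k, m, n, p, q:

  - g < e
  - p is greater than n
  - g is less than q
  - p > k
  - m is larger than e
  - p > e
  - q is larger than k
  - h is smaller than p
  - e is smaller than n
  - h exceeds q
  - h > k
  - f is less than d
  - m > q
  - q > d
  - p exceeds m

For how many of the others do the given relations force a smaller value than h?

5

From h the given relations immediately reach k, q.
From those, g, d — 4 in total.
From those, f — 5 in total.
No other element is forced below h by the given relations, so the count is 5.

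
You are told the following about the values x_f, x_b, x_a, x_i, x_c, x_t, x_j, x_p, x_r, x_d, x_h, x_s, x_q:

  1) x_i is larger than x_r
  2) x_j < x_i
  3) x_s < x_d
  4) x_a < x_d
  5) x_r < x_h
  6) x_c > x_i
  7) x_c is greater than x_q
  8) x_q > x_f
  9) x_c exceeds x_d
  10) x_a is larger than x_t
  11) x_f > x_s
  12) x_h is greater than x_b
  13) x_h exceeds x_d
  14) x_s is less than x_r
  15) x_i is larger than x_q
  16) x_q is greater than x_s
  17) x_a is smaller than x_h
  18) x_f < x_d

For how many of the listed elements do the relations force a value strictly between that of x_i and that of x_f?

1

Chaining upward from x_f reaches: x_q, x_d, x_h, x_c.
Chaining downward from x_i reaches: x_s, x_q, x_r, x_j.
Strictly between x_f and x_i are those in both lists: x_q — 1 element.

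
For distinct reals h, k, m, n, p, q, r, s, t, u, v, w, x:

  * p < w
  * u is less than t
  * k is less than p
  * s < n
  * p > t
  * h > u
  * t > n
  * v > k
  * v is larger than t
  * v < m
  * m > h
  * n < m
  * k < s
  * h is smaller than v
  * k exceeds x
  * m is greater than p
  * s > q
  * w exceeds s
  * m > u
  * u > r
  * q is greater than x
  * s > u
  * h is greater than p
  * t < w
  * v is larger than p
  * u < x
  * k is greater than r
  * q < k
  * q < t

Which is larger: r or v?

v

Following the relations from r: r < u < x < q < k < s < n < t < p < h < v.
So r < v; v is the larger of the two.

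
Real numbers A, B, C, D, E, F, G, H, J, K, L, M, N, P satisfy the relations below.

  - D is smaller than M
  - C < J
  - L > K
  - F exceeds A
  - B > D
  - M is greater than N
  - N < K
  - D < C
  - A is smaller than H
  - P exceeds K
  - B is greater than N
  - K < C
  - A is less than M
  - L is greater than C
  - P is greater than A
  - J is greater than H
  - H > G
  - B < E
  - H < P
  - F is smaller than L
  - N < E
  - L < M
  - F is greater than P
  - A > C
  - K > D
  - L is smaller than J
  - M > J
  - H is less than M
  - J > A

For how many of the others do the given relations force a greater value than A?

6

The elements the relations force above A are H, P, F, L, J, M — no chain reaches any other.
That is 6.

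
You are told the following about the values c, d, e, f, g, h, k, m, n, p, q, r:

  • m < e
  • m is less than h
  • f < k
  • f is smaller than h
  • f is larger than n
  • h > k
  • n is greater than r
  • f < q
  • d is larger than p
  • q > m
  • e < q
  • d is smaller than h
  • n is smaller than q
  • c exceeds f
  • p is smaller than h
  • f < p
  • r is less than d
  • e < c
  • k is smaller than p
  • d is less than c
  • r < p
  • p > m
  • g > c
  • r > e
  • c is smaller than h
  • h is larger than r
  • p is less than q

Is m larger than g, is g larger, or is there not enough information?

m < e and e < r give m < r.
Then r < n extends the chain to n.
Then n < f extends the chain to f.
With f < k: m < e < r < n < f < k.
Then k < p extends the chain to p.
With p < d: m < e < r < n < f < k < p < d.
Then d < c extends the chain to c.
Then c < g extends the chain to g.
So g is larger.

g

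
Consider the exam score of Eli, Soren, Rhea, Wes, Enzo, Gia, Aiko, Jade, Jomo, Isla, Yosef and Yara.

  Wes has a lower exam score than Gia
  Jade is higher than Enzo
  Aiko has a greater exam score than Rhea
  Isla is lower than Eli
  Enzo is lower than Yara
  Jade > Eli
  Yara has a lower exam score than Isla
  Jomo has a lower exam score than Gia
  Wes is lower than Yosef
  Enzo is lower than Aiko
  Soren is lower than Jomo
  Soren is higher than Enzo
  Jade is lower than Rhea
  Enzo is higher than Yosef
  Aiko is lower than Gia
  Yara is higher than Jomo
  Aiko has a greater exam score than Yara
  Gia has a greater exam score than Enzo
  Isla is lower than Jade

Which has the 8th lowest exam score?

Eli

The consecutive relations fix a unique order: Wes < Yosef < Enzo < Soren < Jomo < Yara < Isla < Eli < Jade < Rhea < Aiko < Gia.
Counting 8 from the smallest end gives Eli.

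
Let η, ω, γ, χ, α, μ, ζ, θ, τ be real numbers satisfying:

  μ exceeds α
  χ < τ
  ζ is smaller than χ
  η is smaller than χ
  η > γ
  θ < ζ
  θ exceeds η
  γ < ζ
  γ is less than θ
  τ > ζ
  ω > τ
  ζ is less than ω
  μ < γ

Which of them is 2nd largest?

τ

The consecutive relations fix a unique order: α < μ < γ < η < θ < ζ < χ < τ < ω.
Counting 2 from the largest end gives τ.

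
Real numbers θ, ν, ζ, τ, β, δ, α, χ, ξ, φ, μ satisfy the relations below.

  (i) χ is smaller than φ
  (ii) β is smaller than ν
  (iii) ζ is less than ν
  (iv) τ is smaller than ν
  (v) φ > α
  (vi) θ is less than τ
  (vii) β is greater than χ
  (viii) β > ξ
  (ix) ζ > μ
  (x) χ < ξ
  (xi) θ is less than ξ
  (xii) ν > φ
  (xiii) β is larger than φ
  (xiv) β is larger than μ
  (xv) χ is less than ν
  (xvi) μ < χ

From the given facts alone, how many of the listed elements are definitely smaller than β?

Directly below β: μ, χ, φ, ξ.
One step further: α, θ (6 so far).
Nothing else is reachable below β; 6 in all.

6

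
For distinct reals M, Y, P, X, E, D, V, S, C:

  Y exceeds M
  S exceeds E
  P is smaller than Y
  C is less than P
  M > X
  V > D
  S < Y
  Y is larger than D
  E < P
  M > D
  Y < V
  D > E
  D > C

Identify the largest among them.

Chaining downward from V: directly below it, D, Y; then C, E, S, P, M; then X.
That covers every other element, and nothing is given above V, so V is the largest.

V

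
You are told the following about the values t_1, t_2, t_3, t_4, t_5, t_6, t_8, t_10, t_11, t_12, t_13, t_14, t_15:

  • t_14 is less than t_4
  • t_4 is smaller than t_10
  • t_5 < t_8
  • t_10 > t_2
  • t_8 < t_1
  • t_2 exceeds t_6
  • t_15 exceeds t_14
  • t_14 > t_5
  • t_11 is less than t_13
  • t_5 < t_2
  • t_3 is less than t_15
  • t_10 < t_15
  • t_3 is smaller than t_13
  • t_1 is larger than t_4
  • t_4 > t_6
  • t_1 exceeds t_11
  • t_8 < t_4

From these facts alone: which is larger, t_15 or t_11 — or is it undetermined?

undetermined

Following every chain through t_11: above t_11 we get t_13, t_1.
t_15 is not reached, and no chain runs the other way from t_15 to t_11.
So the given relations leave the order of t_11 and t_15 undetermined.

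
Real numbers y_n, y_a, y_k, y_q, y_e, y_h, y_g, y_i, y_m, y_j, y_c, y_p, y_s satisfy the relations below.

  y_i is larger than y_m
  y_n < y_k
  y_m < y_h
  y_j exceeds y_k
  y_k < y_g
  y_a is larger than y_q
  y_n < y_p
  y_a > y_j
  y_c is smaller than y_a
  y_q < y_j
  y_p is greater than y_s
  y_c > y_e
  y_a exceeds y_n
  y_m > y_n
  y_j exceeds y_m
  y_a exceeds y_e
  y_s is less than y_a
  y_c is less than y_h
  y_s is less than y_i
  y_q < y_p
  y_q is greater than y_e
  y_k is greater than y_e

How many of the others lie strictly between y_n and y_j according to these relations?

Chaining upward from y_n reaches: y_m, y_i, y_k, y_g, y_h, y_p, y_a.
Chaining downward from y_j reaches: y_e, y_m, y_k, y_q.
Strictly between y_n and y_j are those in both lists: y_m, y_k — 2 elements.

2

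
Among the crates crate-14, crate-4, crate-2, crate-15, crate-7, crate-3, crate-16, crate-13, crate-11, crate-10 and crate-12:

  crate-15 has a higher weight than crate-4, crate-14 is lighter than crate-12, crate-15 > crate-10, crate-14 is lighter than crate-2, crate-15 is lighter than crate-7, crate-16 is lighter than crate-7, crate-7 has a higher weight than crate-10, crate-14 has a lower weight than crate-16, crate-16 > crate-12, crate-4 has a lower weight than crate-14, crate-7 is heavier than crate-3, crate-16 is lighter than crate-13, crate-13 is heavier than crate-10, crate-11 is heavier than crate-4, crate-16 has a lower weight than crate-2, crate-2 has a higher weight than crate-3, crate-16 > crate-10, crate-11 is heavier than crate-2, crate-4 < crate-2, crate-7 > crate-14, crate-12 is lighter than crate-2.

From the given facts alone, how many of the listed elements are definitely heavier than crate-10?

6

Directly above crate-10: crate-16, crate-13, crate-15, crate-7.
One step further: crate-2 (5 so far).
One step further: crate-11 (6 so far).
Nothing else is reachable above crate-10; 6 in all.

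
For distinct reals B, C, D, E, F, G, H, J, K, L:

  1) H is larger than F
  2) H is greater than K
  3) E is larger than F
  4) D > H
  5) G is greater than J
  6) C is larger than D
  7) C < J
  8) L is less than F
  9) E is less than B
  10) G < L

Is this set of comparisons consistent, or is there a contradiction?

inconsistent

Chaining the given relations yields H < D < C < J < G < L < F, so H < F. But one relation states F < H. These cannot both hold.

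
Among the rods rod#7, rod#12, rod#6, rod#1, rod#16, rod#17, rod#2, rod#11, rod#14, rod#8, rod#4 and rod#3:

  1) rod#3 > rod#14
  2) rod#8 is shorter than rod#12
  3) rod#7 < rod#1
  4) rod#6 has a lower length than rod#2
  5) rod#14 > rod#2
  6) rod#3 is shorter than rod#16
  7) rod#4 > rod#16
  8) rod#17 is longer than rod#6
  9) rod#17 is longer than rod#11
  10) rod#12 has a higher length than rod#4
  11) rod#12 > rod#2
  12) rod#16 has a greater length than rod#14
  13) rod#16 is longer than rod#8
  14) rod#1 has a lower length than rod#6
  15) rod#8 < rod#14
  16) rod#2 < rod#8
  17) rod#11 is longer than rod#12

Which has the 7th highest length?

rod#14

Piecing the relations together gives one ordering: rod#7 < rod#1 < rod#6 < rod#2 < rod#8 < rod#14 < rod#3 < rod#16 < rod#4 < rod#12 < rod#11 < rod#17.
Counting 7 from the largest end gives rod#14.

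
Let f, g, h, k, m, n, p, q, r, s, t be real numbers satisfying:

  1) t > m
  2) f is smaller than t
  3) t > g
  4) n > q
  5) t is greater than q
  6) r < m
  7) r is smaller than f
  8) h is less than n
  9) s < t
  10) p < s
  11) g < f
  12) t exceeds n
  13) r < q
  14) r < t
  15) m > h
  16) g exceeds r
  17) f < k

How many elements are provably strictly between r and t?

The relations place r below t. An element lies strictly between them when it is forced above r and also forced below t.
Above r: {g, f, m, k, q, n}. Below t: {h, g, f, p, m, q, n, s}.
Intersection: {g, f, m, q, n} — 5.

5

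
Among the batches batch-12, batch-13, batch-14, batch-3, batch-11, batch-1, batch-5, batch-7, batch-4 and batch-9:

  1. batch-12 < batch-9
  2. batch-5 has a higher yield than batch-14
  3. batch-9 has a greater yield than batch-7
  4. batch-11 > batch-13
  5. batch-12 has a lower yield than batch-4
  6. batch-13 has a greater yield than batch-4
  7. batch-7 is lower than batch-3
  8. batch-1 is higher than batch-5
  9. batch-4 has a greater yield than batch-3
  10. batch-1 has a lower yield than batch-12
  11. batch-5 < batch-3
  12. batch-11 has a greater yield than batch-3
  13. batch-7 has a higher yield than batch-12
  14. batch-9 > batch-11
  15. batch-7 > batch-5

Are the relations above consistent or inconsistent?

consistent

The single ordering batch-14 < batch-5 < batch-1 < batch-12 < batch-7 < batch-3 < batch-4 < batch-13 < batch-11 < batch-9 satisfies every listed relation, so no contradiction arises.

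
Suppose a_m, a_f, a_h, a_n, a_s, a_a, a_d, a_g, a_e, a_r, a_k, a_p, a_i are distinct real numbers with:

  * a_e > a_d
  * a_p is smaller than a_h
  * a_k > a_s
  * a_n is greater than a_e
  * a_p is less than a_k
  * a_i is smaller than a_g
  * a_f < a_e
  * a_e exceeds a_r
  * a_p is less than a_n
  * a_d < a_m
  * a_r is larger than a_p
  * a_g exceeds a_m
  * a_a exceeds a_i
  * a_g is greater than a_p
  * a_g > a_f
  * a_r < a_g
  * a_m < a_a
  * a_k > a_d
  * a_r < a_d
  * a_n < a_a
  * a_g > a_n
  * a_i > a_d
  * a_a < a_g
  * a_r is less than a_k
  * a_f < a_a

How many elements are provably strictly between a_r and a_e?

Chaining upward from a_r reaches: a_d, a_i, a_m, a_n, a_a, a_g, a_k.
Chaining downward from a_e reaches: a_p, a_f, a_d.
Strictly between a_r and a_e are those in both lists: a_d — 1 element.

1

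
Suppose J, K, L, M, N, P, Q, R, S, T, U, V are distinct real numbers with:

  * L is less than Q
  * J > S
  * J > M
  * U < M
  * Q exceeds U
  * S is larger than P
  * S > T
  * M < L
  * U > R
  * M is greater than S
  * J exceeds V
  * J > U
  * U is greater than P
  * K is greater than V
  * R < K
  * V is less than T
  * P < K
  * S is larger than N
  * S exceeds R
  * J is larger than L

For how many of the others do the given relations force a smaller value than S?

The elements the relations force below S are V, R, P, T, N — no chain reaches any other.
That is 5.

5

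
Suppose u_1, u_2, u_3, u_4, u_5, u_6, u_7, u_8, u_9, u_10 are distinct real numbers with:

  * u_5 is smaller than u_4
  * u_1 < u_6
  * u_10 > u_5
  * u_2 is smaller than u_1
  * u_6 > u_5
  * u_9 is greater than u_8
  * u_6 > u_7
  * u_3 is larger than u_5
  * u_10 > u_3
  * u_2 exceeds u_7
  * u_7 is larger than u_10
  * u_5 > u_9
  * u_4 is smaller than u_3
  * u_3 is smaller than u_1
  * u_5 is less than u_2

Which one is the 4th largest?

The consecutive relations fix a unique order: u_8 < u_9 < u_5 < u_4 < u_3 < u_10 < u_7 < u_2 < u_1 < u_6.
The 4th largest is u_7.

u_7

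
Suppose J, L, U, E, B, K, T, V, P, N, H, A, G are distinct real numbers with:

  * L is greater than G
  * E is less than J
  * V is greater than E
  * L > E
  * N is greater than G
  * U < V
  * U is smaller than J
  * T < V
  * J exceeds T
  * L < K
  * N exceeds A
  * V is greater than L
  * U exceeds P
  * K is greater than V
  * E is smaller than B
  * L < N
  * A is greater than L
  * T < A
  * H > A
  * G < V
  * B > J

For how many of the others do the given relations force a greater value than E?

From E the given relations immediately reach L, V, J, B.
From those, A, N, K — 7 in total.
From those, H — 8 in total.
No other element is forced above E by the given relations, so the count is 8.

8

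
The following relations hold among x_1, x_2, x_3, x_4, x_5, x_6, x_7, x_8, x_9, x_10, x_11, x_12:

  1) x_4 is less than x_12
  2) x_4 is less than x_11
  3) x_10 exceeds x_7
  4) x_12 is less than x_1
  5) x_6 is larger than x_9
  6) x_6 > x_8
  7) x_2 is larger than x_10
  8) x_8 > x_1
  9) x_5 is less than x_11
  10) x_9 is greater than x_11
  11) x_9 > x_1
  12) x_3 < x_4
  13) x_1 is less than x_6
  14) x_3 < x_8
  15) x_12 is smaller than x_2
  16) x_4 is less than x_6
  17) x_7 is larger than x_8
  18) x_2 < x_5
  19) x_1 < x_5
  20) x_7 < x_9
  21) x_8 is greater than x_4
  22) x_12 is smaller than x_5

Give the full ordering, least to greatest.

x_3 < x_4 < x_12 < x_1 < x_8 < x_7 < x_10 < x_2 < x_5 < x_11 < x_9 < x_6

The consecutive links are each given: x_3 < x_4; x_4 < x_12; x_12 < x_1; x_1 < x_8; x_8 < x_7; x_7 < x_10; x_10 < x_2; x_2 < x_5; x_5 < x_11; x_11 < x_9; x_9 < x_6.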